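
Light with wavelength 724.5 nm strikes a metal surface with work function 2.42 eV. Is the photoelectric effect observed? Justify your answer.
No

For photoemission, the photon energy must exceed the work function.

Photon energy: E = hc/λ = 1.7113 eV
Work function: φ = 2.42 eV

Since E_photon (1.7113 eV) < φ (2.42 eV), photoemission will NOT occur.
The threshold wavelength is λ₀ = hc/φ = 512.3 nm.
Since 724.5 nm > 512.3 nm, the photons lack sufficient energy.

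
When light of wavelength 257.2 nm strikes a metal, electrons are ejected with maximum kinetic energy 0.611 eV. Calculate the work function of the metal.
4.21 eV

From Einstein's photoelectric equation: KE_max = hf - φ = hc/λ - φ

Rearranging for φ:
φ = hc/λ - KE_max

Calculate photon energy:
E_photon = hc/λ = 4.8205 eV

Therefore:
φ = 4.8205 - 0.611 = 4.21 eV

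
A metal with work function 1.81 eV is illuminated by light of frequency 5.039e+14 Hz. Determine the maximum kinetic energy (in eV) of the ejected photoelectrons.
0.2740 eV

Using Einstein's photoelectric equation: KE_max = hf - φ

First, calculate the photon energy:
E_photon = hf = (6.626×10⁻³⁴ J·s)(5.039e+14 Hz)
E_photon = 2.0840 eV

Then, the maximum kinetic energy:
KE_max = E_photon - φ = 2.0840 eV - 1.81 eV = 0.2740 eV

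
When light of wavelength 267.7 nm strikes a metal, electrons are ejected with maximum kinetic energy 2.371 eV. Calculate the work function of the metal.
2.26 eV

From Einstein's photoelectric equation: KE_max = hf - φ = hc/λ - φ

Rearranging for φ:
φ = hc/λ - KE_max

Calculate photon energy:
E_photon = hc/λ = 4.6315 eV

Therefore:
φ = 4.6315 - 2.371 = 2.26 eV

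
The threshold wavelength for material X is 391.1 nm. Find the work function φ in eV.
3.17 eV

At the threshold wavelength, photon energy equals work function:
φ = hc/λ₀

Calculating:
φ = (6.626×10⁻³⁴ J·s)(3×10⁸ m/s) / (391.1×10⁻⁹ m)
φ = 3.17 eV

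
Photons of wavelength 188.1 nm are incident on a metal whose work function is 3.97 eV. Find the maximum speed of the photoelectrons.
9.6027e+05 m/s

First, find the maximum kinetic energy:
E_photon = hc/λ = 6.5914 eV
KE_max = E_photon - φ = 6.5914 - 3.97 = 2.6214 eV

Convert to Joules: KE_max = 2.6214 × 1.602×10⁻¹⁹ J = 4.1999e-19 J

Then use KE = ½mv² to find velocity:
v = √(2·KE/m) = √(2 × 4.1999e-19 J / 9.109e-31 kg)
v = 9.6027e+05 m/s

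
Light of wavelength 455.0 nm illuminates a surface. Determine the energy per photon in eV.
2.7249 eV

Using E = hf = hc/λ:

E = hc/λ = (6.626×10⁻³⁴ J·s)(3×10⁸ m/s) / (455.0×10⁻⁹ m)
E = 2.7249 eV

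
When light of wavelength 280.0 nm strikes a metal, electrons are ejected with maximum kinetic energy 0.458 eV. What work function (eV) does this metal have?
3.97 eV

From Einstein's photoelectric equation: KE_max = hf - φ = hc/λ - φ

Rearranging for φ:
φ = hc/λ - KE_max

Calculate photon energy:
E_photon = hc/λ = 4.4280 eV

Therefore:
φ = 4.4280 - 0.458 = 3.97 eV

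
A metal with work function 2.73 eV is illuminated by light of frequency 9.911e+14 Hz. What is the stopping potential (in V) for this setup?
1.3689 V

The stopping potential V_s satisfies: eV_s = KE_max

First, find KE_max using Einstein's equation:
E_photon = hf = (6.626×10⁻³⁴ J·s)(9.911e+14 Hz) = 4.0989 eV
KE_max = E_photon - φ = 4.0989 - 2.73 = 1.3689 eV

Since eV_s = KE_max:
V_s = KE_max/e = 1.3689 V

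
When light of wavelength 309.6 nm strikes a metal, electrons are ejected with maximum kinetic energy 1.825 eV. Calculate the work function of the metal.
2.18 eV

From Einstein's photoelectric equation: KE_max = hf - φ = hc/λ - φ

Rearranging for φ:
φ = hc/λ - KE_max

Calculate photon energy:
E_photon = hc/λ = 4.0047 eV

Therefore:
φ = 4.0047 - 1.825 = 2.18 eV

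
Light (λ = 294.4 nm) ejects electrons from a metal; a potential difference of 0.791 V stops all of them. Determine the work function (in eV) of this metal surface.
3.42 eV

The stopping potential gives the maximum kinetic energy: KE_max = eV_s = 0.791 eV

From Einstein's photoelectric equation: KE_max = hc/λ - φ
Rearranging: φ = hc/λ - KE_max

Calculate photon energy:
E_photon = hc/λ = (6.626×10⁻³⁴ J·s)(3×10⁸ m/s) / (294.4×10⁻⁹ m) = 4.2114 eV

Therefore:
φ = 4.2114 - 0.791 = 3.42 eV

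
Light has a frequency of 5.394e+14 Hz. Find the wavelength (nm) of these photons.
555.79 nm

Using the wave equation: c = fλ

Solving for wavelength:
λ = c/f = (3×10⁸ m/s) / (5.394e+14 Hz)
λ = 555.79 nm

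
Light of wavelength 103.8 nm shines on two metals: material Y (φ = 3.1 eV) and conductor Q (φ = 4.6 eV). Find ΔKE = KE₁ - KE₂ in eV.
1.5000 eV

Using KE_max = hc/λ - φ for each metal:

Photon energy: E = hc/λ = 11.9445 eV

For material Y (φ₁ = 3.1 eV):
KE₁ = E - φ₁ = 11.9445 - 3.1 = 8.8445 eV

For conductor Q (φ₂ = 4.6 eV):
KE₂ = E - φ₂ = 11.9445 - 4.6 = 7.3445 eV

Difference:
ΔKE = KE₁ - KE₂ = 8.8445 - 7.3445 = 1.5000 eV

Note: The difference equals the difference in work functions: 4.6 - 3.1 = 1.50 eV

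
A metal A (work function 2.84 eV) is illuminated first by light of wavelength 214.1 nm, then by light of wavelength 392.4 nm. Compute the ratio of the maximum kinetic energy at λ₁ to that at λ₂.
9.2322

Using Einstein's equation: KE_max = hc/λ - φ

For λ₁ = 214.1 nm:
E₁ = hc/λ₁ = 5.7909 eV
KE₁ = E₁ - φ = 5.7909 - 2.84 = 2.9509 eV

For λ₂ = 392.4 nm:
E₂ = hc/λ₂ = 3.1596 eV
KE₂ = E₂ - φ = 3.1596 - 2.84 = 0.3196 eV

Ratio: KE₁/KE₂ = 2.9509/0.3196 = 9.2322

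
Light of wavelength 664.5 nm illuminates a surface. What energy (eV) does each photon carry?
1.8658 eV

Using E = hf = hc/λ:

E = hc/λ = (6.626×10⁻³⁴ J·s)(3×10⁸ m/s) / (664.5×10⁻⁹ m)
E = 1.8658 eV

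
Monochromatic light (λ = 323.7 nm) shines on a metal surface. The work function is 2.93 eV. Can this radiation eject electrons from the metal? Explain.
Yes

For photoemission, the photon energy must exceed the work function.

Photon energy: E = hc/λ = 3.8302 eV
Work function: φ = 2.93 eV

Since E_photon (3.8302 eV) > φ (2.93 eV), photoemission WILL occur.
The threshold wavelength is λ₀ = hc/φ = 423.2 nm.
Since 323.7 nm < 423.2 nm, the light has sufficient energy.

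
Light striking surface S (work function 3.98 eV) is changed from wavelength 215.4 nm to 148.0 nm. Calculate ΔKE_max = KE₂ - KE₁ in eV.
2.6213 eV

Using Einstein's equation: KE_max = hc/λ - φ

For λ₁ = 215.4 nm:
KE₁ = hc/λ₁ - φ = 5.7560 - 3.98 = 1.7760 eV

For λ₂ = 148.0 nm:
KE₂ = hc/λ₂ - φ = 8.3773 - 3.98 = 4.3973 eV

Change in KE:
ΔKE = KE₂ - KE₁ = 4.3973 - 1.7760 = 2.6213 eV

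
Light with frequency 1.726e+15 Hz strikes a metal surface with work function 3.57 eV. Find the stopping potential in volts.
3.5682 V

The stopping potential V_s satisfies: eV_s = KE_max

First, find KE_max using Einstein's equation:
E_photon = hf = (6.626×10⁻³⁴ J·s)(1.726e+15 Hz) = 7.1382 eV
KE_max = E_photon - φ = 7.1382 - 3.57 = 3.5682 eV

Since eV_s = KE_max:
V_s = KE_max/e = 3.5682 V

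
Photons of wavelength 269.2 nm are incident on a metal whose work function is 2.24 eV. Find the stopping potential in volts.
2.3657 V

The stopping potential V_s satisfies: eV_s = KE_max

First, find KE_max using Einstein's equation:
E_photon = hc/λ = 4.6057 eV
KE_max = E_photon - φ = 4.6057 - 2.24 = 2.3657 eV

Since eV_s = KE_max:
V_s = KE_max/e = 2.3657 V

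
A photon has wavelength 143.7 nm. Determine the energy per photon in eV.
8.6280 eV

Using E = hf = hc/λ:

E = hc/λ = (6.626×10⁻³⁴ J·s)(3×10⁸ m/s) / (143.7×10⁻⁹ m)
E = 8.6280 eV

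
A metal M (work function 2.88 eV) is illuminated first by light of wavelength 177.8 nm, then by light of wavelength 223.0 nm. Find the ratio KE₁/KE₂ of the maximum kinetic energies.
1.5274

Using Einstein's equation: KE_max = hc/λ - φ

For λ₁ = 177.8 nm:
E₁ = hc/λ₁ = 6.9732 eV
KE₁ = E₁ - φ = 6.9732 - 2.88 = 4.0932 eV

For λ₂ = 223.0 nm:
E₂ = hc/λ₂ = 5.5598 eV
KE₂ = E₂ - φ = 5.5598 - 2.88 = 2.6798 eV

Ratio: KE₁/KE₂ = 4.0932/2.6798 = 1.5274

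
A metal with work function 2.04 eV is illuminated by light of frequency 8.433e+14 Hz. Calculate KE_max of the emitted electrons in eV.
1.4476 eV

Using Einstein's photoelectric equation: KE_max = hf - φ

First, calculate the photon energy:
E_photon = hf = (6.626×10⁻³⁴ J·s)(8.433e+14 Hz)
E_photon = 3.4876 eV

Then, the maximum kinetic energy:
KE_max = E_photon - φ = 3.4876 eV - 2.04 eV = 1.4476 eV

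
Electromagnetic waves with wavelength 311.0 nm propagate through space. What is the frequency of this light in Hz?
9.6396e+14 Hz

Using the wave equation: c = fλ

Solving for frequency:
f = c/λ = (3×10⁸ m/s) / (311.0×10⁻⁹ m)
f = 9.6396e+14 Hz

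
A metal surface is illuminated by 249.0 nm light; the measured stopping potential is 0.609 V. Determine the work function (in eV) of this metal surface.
4.37 eV

The stopping potential gives the maximum kinetic energy: KE_max = eV_s = 0.609 eV

From Einstein's photoelectric equation: KE_max = hc/λ - φ
Rearranging: φ = hc/λ - KE_max

Calculate photon energy:
E_photon = hc/λ = (6.626×10⁻³⁴ J·s)(3×10⁸ m/s) / (249.0×10⁻⁹ m) = 4.9793 eV

Therefore:
φ = 4.9793 - 0.609 = 4.37 eV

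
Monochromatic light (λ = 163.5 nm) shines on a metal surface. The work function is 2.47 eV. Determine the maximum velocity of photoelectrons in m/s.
1.3411e+06 m/s

First, find the maximum kinetic energy:
E_photon = hc/λ = 7.5831 eV
KE_max = E_photon - φ = 7.5831 - 2.47 = 5.1131 eV

Convert to Joules: KE_max = 5.1131 × 1.602×10⁻¹⁹ J = 8.1921e-19 J

Then use KE = ½mv² to find velocity:
v = √(2·KE/m) = √(2 × 8.1921e-19 J / 9.109e-31 kg)
v = 1.3411e+06 m/s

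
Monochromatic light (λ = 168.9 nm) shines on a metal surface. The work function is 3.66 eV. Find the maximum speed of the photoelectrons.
1.1379e+06 m/s

First, find the maximum kinetic energy:
E_photon = hc/λ = 7.3407 eV
KE_max = E_photon - φ = 7.3407 - 3.66 = 3.6807 eV

Convert to Joules: KE_max = 3.6807 × 1.602×10⁻¹⁹ J = 5.8971e-19 J

Then use KE = ½mv² to find velocity:
v = √(2·KE/m) = √(2 × 5.8971e-19 J / 9.109e-31 kg)
v = 1.1379e+06 m/s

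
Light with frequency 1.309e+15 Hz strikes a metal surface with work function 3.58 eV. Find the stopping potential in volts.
1.8336 V

The stopping potential V_s satisfies: eV_s = KE_max

First, find KE_max using Einstein's equation:
E_photon = hf = (6.626×10⁻³⁴ J·s)(1.309e+15 Hz) = 5.4136 eV
KE_max = E_photon - φ = 5.4136 - 3.58 = 1.8336 eV

Since eV_s = KE_max:
V_s = KE_max/e = 1.8336 V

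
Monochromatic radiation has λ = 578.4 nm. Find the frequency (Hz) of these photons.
5.1831e+14 Hz

Using the wave equation: c = fλ

Solving for frequency:
f = c/λ = (3×10⁸ m/s) / (578.4×10⁻⁹ m)
f = 5.1831e+14 Hz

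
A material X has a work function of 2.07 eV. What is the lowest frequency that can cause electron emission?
5.0052e+14 Hz

The threshold frequency is when the photon energy equals the work function:
hf₀ = φ

Solving for f₀:
f₀ = φ/h = (2.07 eV × 1.602×10⁻¹⁹ J/eV) / (6.626×10⁻³⁴ J·s)
f₀ = 5.0052e+14 Hz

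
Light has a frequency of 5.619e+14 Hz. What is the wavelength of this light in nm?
533.53 nm

Using the wave equation: c = fλ

Solving for wavelength:
λ = c/f = (3×10⁸ m/s) / (5.619e+14 Hz)
λ = 533.53 nm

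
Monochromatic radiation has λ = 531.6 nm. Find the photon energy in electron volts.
2.3323 eV

Using E = hf = hc/λ:

E = hc/λ = (6.626×10⁻³⁴ J·s)(3×10⁸ m/s) / (531.6×10⁻⁹ m)
E = 2.3323 eV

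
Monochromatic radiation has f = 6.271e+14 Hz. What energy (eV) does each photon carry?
2.5935 eV

Using E = hf:

E = hf = (6.626×10⁻³⁴ J·s)(6.271e+14 Hz)
E = 2.5935 eV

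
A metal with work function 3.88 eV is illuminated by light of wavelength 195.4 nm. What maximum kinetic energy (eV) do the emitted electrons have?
2.4651 eV

Using Einstein's photoelectric equation: KE_max = hf - φ = hc/λ - φ

First, calculate the photon energy:
E_photon = hc/λ = (6.626×10⁻³⁴ J·s)(3×10⁸ m/s) / (195.4×10⁻⁹ m)
E_photon = 6.3451 eV

Then, the maximum kinetic energy:
KE_max = E_photon - φ = 6.3451 eV - 3.88 eV = 2.4651 eV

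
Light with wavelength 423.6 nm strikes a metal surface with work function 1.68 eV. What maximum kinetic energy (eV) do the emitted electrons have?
1.2469 eV

Using Einstein's photoelectric equation: KE_max = hf - φ = hc/λ - φ

First, calculate the photon energy:
E_photon = hc/λ = (6.626×10⁻³⁴ J·s)(3×10⁸ m/s) / (423.6×10⁻⁹ m)
E_photon = 2.9269 eV

Then, the maximum kinetic energy:
KE_max = E_photon - φ = 2.9269 eV - 1.68 eV = 1.2469 eV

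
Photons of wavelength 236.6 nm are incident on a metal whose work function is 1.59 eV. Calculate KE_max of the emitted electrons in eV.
3.6502 eV

Using Einstein's photoelectric equation: KE_max = hf - φ = hc/λ - φ

First, calculate the photon energy:
E_photon = hc/λ = (6.626×10⁻³⁴ J·s)(3×10⁸ m/s) / (236.6×10⁻⁹ m)
E_photon = 5.2402 eV

Then, the maximum kinetic energy:
KE_max = E_photon - φ = 5.2402 eV - 1.59 eV = 3.6502 eV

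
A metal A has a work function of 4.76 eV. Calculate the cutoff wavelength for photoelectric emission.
260.47 nm

The threshold wavelength is when the photon energy equals the work function:
hc/λ₀ = φ

Solving for λ₀:
λ₀ = hc/φ = (6.626×10⁻³⁴ J·s)(3×10⁸ m/s) / (4.76 eV × 1.602×10⁻¹⁹ J/eV)
λ₀ = 260.47 nm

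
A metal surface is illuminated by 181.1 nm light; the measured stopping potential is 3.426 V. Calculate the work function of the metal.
3.42 eV

The stopping potential gives the maximum kinetic energy: KE_max = eV_s = 3.426 eV

From Einstein's photoelectric equation: KE_max = hc/λ - φ
Rearranging: φ = hc/λ - KE_max

Calculate photon energy:
E_photon = hc/λ = (6.626×10⁻³⁴ J·s)(3×10⁸ m/s) / (181.1×10⁻⁹ m) = 6.8462 eV

Therefore:
φ = 6.8462 - 3.426 = 3.42 eV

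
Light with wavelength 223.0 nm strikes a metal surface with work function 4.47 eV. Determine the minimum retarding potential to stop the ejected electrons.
1.0898 V

The stopping potential V_s satisfies: eV_s = KE_max

First, find KE_max using Einstein's equation:
E_photon = hc/λ = 5.5598 eV
KE_max = E_photon - φ = 5.5598 - 4.47 = 1.0898 eV

Since eV_s = KE_max:
V_s = KE_max/e = 1.0898 V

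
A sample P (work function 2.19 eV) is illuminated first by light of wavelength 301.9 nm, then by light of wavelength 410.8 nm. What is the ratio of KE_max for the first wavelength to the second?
2.3146

Using Einstein's equation: KE_max = hc/λ - φ

For λ₁ = 301.9 nm:
E₁ = hc/λ₁ = 4.1068 eV
KE₁ = E₁ - φ = 4.1068 - 2.19 = 1.9168 eV

For λ₂ = 410.8 nm:
E₂ = hc/λ₂ = 3.0181 eV
KE₂ = E₂ - φ = 3.0181 - 2.19 = 0.8281 eV

Ratio: KE₁/KE₂ = 1.9168/0.8281 = 2.3146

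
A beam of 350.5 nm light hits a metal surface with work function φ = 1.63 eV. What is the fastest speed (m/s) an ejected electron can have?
8.1911e+05 m/s

First, find the maximum kinetic energy:
E_photon = hc/λ = 3.5374 eV
KE_max = E_photon - φ = 3.5374 - 1.63 = 1.9074 eV

Convert to Joules: KE_max = 1.9074 × 1.602×10⁻¹⁹ J = 3.0559e-19 J

Then use KE = ½mv² to find velocity:
v = √(2·KE/m) = √(2 × 3.0559e-19 J / 9.109e-31 kg)
v = 8.1911e+05 m/s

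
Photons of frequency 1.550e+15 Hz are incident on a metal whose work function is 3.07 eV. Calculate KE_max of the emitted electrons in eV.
3.3403 eV

Using Einstein's photoelectric equation: KE_max = hf - φ

First, calculate the photon energy:
E_photon = hf = (6.626×10⁻³⁴ J·s)(1.550e+15 Hz)
E_photon = 6.4103 eV

Then, the maximum kinetic energy:
KE_max = E_photon - φ = 6.4103 eV - 3.07 eV = 3.3403 eV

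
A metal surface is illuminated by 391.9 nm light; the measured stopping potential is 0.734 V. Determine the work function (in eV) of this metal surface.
2.43 eV

The stopping potential gives the maximum kinetic energy: KE_max = eV_s = 0.734 eV

From Einstein's photoelectric equation: KE_max = hc/λ - φ
Rearranging: φ = hc/λ - KE_max

Calculate photon energy:
E_photon = hc/λ = (6.626×10⁻³⁴ J·s)(3×10⁸ m/s) / (391.9×10⁻⁹ m) = 3.1637 eV

Therefore:
φ = 3.1637 - 0.734 = 2.43 eV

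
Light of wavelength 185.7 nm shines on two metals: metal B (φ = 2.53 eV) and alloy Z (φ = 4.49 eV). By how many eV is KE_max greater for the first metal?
1.9600 eV

Using KE_max = hc/λ - φ for each metal:

Photon energy: E = hc/λ = 6.6766 eV

For metal B (φ₁ = 2.53 eV):
KE₁ = E - φ₁ = 6.6766 - 2.53 = 4.1466 eV

For alloy Z (φ₂ = 4.49 eV):
KE₂ = E - φ₂ = 6.6766 - 4.49 = 2.1866 eV

Difference:
ΔKE = KE₁ - KE₂ = 4.1466 - 2.1866 = 1.9600 eV

Note: The difference equals the difference in work functions: 4.49 - 2.53 = 1.96 eV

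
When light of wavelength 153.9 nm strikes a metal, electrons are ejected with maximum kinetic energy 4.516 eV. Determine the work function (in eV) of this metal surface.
3.54 eV

From Einstein's photoelectric equation: KE_max = hf - φ = hc/λ - φ

Rearranging for φ:
φ = hc/λ - KE_max

Calculate photon energy:
E_photon = hc/λ = 8.0562 eV

Therefore:
φ = 8.0562 - 4.516 = 3.54 eV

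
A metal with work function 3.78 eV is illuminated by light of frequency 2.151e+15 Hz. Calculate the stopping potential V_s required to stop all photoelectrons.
5.1158 V

The stopping potential V_s satisfies: eV_s = KE_max

First, find KE_max using Einstein's equation:
E_photon = hf = (6.626×10⁻³⁴ J·s)(2.151e+15 Hz) = 8.8958 eV
KE_max = E_photon - φ = 8.8958 - 3.78 = 5.1158 eV

Since eV_s = KE_max:
V_s = KE_max/e = 5.1158 V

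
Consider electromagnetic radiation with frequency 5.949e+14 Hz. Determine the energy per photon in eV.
2.4603 eV

Using E = hf:

E = hf = (6.626×10⁻³⁴ J·s)(5.949e+14 Hz)
E = 2.4603 eV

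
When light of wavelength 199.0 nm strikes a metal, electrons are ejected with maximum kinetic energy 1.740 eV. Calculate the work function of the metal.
4.49 eV

From Einstein's photoelectric equation: KE_max = hf - φ = hc/λ - φ

Rearranging for φ:
φ = hc/λ - KE_max

Calculate photon energy:
E_photon = hc/λ = 6.2304 eV

Therefore:
φ = 6.2304 - 1.740 = 4.49 eV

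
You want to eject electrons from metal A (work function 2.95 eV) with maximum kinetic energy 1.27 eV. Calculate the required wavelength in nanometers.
293.80 nm

From Einstein's equation: KE_max = hc/λ - φ

Rearranging for λ:
hc/λ = KE_max + φ
λ = hc/(KE_max + φ)

Required photon energy:
E_photon = KE_max + φ = 1.27 + 2.95 = 4.22 eV

Required wavelength:
λ = hc/E_photon = (6.626×10⁻³⁴)(3×10⁸) / (4.22 × 1.602×10⁻¹⁹)
λ = 293.80 nm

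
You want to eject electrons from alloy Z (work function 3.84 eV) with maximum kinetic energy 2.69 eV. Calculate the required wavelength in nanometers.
189.87 nm

From Einstein's equation: KE_max = hc/λ - φ

Rearranging for λ:
hc/λ = KE_max + φ
λ = hc/(KE_max + φ)

Required photon energy:
E_photon = KE_max + φ = 2.69 + 3.84 = 6.53 eV

Required wavelength:
λ = hc/E_photon = (6.626×10⁻³⁴)(3×10⁸) / (6.53 × 1.602×10⁻¹⁹)
λ = 189.87 nm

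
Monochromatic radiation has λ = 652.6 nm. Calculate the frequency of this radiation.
4.5938e+14 Hz

Using the wave equation: c = fλ

Solving for frequency:
f = c/λ = (3×10⁸ m/s) / (652.6×10⁻⁹ m)
f = 4.5938e+14 Hz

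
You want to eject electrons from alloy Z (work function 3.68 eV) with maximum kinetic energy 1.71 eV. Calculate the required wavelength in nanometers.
230.03 nm

From Einstein's equation: KE_max = hc/λ - φ

Rearranging for λ:
hc/λ = KE_max + φ
λ = hc/(KE_max + φ)

Required photon energy:
E_photon = KE_max + φ = 1.71 + 3.68 = 5.39 eV

Required wavelength:
λ = hc/E_photon = (6.626×10⁻³⁴)(3×10⁸) / (5.39 × 1.602×10⁻¹⁹)
λ = 230.03 nm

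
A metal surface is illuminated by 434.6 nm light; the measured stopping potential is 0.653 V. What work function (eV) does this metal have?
2.20 eV

The stopping potential gives the maximum kinetic energy: KE_max = eV_s = 0.653 eV

From Einstein's photoelectric equation: KE_max = hc/λ - φ
Rearranging: φ = hc/λ - KE_max

Calculate photon energy:
E_photon = hc/λ = (6.626×10⁻³⁴ J·s)(3×10⁸ m/s) / (434.6×10⁻⁹ m) = 2.8528 eV

Therefore:
φ = 2.8528 - 0.653 = 2.20 eV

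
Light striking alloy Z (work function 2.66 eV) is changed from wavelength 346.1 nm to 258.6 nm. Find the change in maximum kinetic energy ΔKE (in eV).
1.2121 eV

Using Einstein's equation: KE_max = hc/λ - φ

For λ₁ = 346.1 nm:
KE₁ = hc/λ₁ - φ = 3.5823 - 2.66 = 0.9223 eV

For λ₂ = 258.6 nm:
KE₂ = hc/λ₂ - φ = 4.7944 - 2.66 = 2.1344 eV

Change in KE:
ΔKE = KE₂ - KE₁ = 2.1344 - 0.9223 = 1.2121 eV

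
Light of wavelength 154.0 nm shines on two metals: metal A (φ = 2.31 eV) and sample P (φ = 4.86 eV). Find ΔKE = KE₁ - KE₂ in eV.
2.5500 eV

Using KE_max = hc/λ - φ for each metal:

Photon energy: E = hc/λ = 8.0509 eV

For metal A (φ₁ = 2.31 eV):
KE₁ = E - φ₁ = 8.0509 - 2.31 = 5.7409 eV

For sample P (φ₂ = 4.86 eV):
KE₂ = E - φ₂ = 8.0509 - 4.86 = 3.1909 eV

Difference:
ΔKE = KE₁ - KE₂ = 5.7409 - 3.1909 = 2.5500 eV

Note: The difference equals the difference in work functions: 4.86 - 2.31 = 2.55 eV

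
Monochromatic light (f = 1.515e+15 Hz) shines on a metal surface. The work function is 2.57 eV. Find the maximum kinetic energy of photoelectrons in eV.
3.6955 eV

Using Einstein's photoelectric equation: KE_max = hf - φ

First, calculate the photon energy:
E_photon = hf = (6.626×10⁻³⁴ J·s)(1.515e+15 Hz)
E_photon = 6.2655 eV

Then, the maximum kinetic energy:
KE_max = E_photon - φ = 6.2655 eV - 2.57 eV = 3.6955 eV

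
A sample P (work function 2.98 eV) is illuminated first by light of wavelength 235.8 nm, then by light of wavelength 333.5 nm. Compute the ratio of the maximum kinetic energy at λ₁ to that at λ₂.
3.0881

Using Einstein's equation: KE_max = hc/λ - φ

For λ₁ = 235.8 nm:
E₁ = hc/λ₁ = 5.2580 eV
KE₁ = E₁ - φ = 5.2580 - 2.98 = 2.2780 eV

For λ₂ = 333.5 nm:
E₂ = hc/λ₂ = 3.7177 eV
KE₂ = E₂ - φ = 3.7177 - 2.98 = 0.7377 eV

Ratio: KE₁/KE₂ = 2.2780/0.7377 = 3.0881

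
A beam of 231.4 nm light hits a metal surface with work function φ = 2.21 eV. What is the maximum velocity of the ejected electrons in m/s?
1.0523e+06 m/s

First, find the maximum kinetic energy:
E_photon = hc/λ = 5.3580 eV
KE_max = E_photon - φ = 5.3580 - 2.21 = 3.1480 eV

Convert to Joules: KE_max = 3.1480 × 1.602×10⁻¹⁹ J = 5.0437e-19 J

Then use KE = ½mv² to find velocity:
v = √(2·KE/m) = √(2 × 5.0437e-19 J / 9.109e-31 kg)
v = 1.0523e+06 m/s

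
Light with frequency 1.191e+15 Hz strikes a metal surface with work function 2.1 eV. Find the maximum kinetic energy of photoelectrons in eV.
2.8256 eV

Using Einstein's photoelectric equation: KE_max = hf - φ

First, calculate the photon energy:
E_photon = hf = (6.626×10⁻³⁴ J·s)(1.191e+15 Hz)
E_photon = 4.9256 eV

Then, the maximum kinetic energy:
KE_max = E_photon - φ = 4.9256 eV - 2.1 eV = 2.8256 eV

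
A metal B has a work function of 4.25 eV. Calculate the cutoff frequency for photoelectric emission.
1.0276e+15 Hz

The threshold frequency is when the photon energy equals the work function:
hf₀ = φ

Solving for f₀:
f₀ = φ/h = (4.25 eV × 1.602×10⁻¹⁹ J/eV) / (6.626×10⁻³⁴ J·s)
f₀ = 1.0276e+15 Hz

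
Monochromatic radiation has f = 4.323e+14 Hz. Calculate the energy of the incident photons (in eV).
1.7878 eV

Using E = hf:

E = hf = (6.626×10⁻³⁴ J·s)(4.323e+14 Hz)
E = 1.7878 eV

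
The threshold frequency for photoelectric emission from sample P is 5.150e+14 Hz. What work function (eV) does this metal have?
2.13 eV

At the threshold frequency, photon energy equals work function:
φ = hf₀

Calculating:
φ = (6.626×10⁻³⁴ J·s)(5.150e+14 Hz)
φ = 2.13 eV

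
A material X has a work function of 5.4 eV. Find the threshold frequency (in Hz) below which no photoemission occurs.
1.3057e+15 Hz

The threshold frequency is when the photon energy equals the work function:
hf₀ = φ

Solving for f₀:
f₀ = φ/h = (5.4 eV × 1.602×10⁻¹⁹ J/eV) / (6.626×10⁻³⁴ J·s)
f₀ = 1.3057e+15 Hz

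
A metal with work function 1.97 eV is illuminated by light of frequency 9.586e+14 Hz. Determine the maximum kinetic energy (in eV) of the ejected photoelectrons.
1.9945 eV

Using Einstein's photoelectric equation: KE_max = hf - φ

First, calculate the photon energy:
E_photon = hf = (6.626×10⁻³⁴ J·s)(9.586e+14 Hz)
E_photon = 3.9645 eV

Then, the maximum kinetic energy:
KE_max = E_photon - φ = 3.9645 eV - 1.97 eV = 1.9945 eV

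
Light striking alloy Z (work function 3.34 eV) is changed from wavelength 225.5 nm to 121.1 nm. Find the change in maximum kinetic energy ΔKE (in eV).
4.7400 eV

Using Einstein's equation: KE_max = hc/λ - φ

For λ₁ = 225.5 nm:
KE₁ = hc/λ₁ - φ = 5.4982 - 3.34 = 2.1582 eV

For λ₂ = 121.1 nm:
KE₂ = hc/λ₂ - φ = 10.2382 - 3.34 = 6.8982 eV

Change in KE:
ΔKE = KE₂ - KE₁ = 6.8982 - 2.1582 = 4.7400 eV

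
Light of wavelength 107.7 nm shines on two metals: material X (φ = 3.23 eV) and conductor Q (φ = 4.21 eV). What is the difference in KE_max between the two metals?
0.9800 eV

Using KE_max = hc/λ - φ for each metal:

Photon energy: E = hc/λ = 11.5120 eV

For material X (φ₁ = 3.23 eV):
KE₁ = E - φ₁ = 11.5120 - 3.23 = 8.2820 eV

For conductor Q (φ₂ = 4.21 eV):
KE₂ = E - φ₂ = 11.5120 - 4.21 = 7.3020 eV

Difference:
ΔKE = KE₁ - KE₂ = 8.2820 - 7.3020 = 0.9800 eV

Note: The difference equals the difference in work functions: 4.21 - 3.23 = 0.98 eV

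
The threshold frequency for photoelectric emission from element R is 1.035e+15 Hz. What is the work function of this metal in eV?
4.28 eV

At the threshold frequency, photon energy equals work function:
φ = hf₀

Calculating:
φ = (6.626×10⁻³⁴ J·s)(1.035e+15 Hz)
φ = 4.28 eV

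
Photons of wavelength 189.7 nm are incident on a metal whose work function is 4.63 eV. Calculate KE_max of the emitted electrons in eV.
1.9058 eV

Using Einstein's photoelectric equation: KE_max = hf - φ = hc/λ - φ

First, calculate the photon energy:
E_photon = hc/λ = (6.626×10⁻³⁴ J·s)(3×10⁸ m/s) / (189.7×10⁻⁹ m)
E_photon = 6.5358 eV

Then, the maximum kinetic energy:
KE_max = E_photon - φ = 6.5358 eV - 4.63 eV = 1.9058 eV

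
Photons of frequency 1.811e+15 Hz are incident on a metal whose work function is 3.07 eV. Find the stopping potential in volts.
4.4197 V

The stopping potential V_s satisfies: eV_s = KE_max

First, find KE_max using Einstein's equation:
E_photon = hf = (6.626×10⁻³⁴ J·s)(1.811e+15 Hz) = 7.4897 eV
KE_max = E_photon - φ = 7.4897 - 3.07 = 4.4197 eV

Since eV_s = KE_max:
V_s = KE_max/e = 4.4197 V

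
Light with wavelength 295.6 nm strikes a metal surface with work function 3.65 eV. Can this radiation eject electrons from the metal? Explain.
Yes

For photoemission, the photon energy must exceed the work function.

Photon energy: E = hc/λ = 4.1943 eV
Work function: φ = 3.65 eV

Since E_photon (4.1943 eV) > φ (3.65 eV), photoemission WILL occur.
The threshold wavelength is λ₀ = hc/φ = 339.7 nm.
Since 295.6 nm < 339.7 nm, the light has sufficient energy.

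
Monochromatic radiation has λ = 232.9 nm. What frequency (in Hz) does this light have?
1.2872e+15 Hz

Using the wave equation: c = fλ

Solving for frequency:
f = c/λ = (3×10⁸ m/s) / (232.9×10⁻⁹ m)
f = 1.2872e+15 Hz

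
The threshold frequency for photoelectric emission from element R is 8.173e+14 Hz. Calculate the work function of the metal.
3.38 eV

At the threshold frequency, photon energy equals work function:
φ = hf₀

Calculating:
φ = (6.626×10⁻³⁴ J·s)(8.173e+14 Hz)
φ = 3.38 eV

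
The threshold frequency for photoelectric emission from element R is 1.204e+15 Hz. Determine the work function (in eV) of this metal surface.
4.98 eV

At the threshold frequency, photon energy equals work function:
φ = hf₀

Calculating:
φ = (6.626×10⁻³⁴ J·s)(1.204e+15 Hz)
φ = 4.98 eV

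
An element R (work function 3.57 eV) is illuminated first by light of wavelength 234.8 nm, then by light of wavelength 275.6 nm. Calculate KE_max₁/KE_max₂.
1.8417

Using Einstein's equation: KE_max = hc/λ - φ

For λ₁ = 234.8 nm:
E₁ = hc/λ₁ = 5.2804 eV
KE₁ = E₁ - φ = 5.2804 - 3.57 = 1.7104 eV

For λ₂ = 275.6 nm:
E₂ = hc/λ₂ = 4.4987 eV
KE₂ = E₂ - φ = 4.4987 - 3.57 = 0.9287 eV

Ratio: KE₁/KE₂ = 1.7104/0.9287 = 1.8417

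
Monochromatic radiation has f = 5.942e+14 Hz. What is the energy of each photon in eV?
2.4574 eV

Using E = hf:

E = hf = (6.626×10⁻³⁴ J·s)(5.942e+14 Hz)
E = 2.4574 eV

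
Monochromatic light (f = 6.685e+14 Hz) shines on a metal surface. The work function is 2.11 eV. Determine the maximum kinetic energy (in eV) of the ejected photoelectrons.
0.6547 eV

Using Einstein's photoelectric equation: KE_max = hf - φ

First, calculate the photon energy:
E_photon = hf = (6.626×10⁻³⁴ J·s)(6.685e+14 Hz)
E_photon = 2.7647 eV

Then, the maximum kinetic energy:
KE_max = E_photon - φ = 2.7647 eV - 2.11 eV = 0.6547 eV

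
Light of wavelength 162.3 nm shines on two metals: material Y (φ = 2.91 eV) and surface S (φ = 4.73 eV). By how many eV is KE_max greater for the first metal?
1.8200 eV

Using KE_max = hc/λ - φ for each metal:

Photon energy: E = hc/λ = 7.6392 eV

For material Y (φ₁ = 2.91 eV):
KE₁ = E - φ₁ = 7.6392 - 2.91 = 4.7292 eV

For surface S (φ₂ = 4.73 eV):
KE₂ = E - φ₂ = 7.6392 - 4.73 = 2.9092 eV

Difference:
ΔKE = KE₁ - KE₂ = 4.7292 - 2.9092 = 1.8200 eV

Note: The difference equals the difference in work functions: 4.73 - 2.91 = 1.82 eV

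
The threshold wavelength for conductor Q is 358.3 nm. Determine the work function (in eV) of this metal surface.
3.46 eV

At the threshold wavelength, photon energy equals work function:
φ = hc/λ₀

Calculating:
φ = (6.626×10⁻³⁴ J·s)(3×10⁸ m/s) / (358.3×10⁻⁹ m)
φ = 3.46 eV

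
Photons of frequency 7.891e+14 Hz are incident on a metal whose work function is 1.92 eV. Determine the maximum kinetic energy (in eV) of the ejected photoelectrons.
1.3435 eV

Using Einstein's photoelectric equation: KE_max = hf - φ

First, calculate the photon energy:
E_photon = hf = (6.626×10⁻³⁴ J·s)(7.891e+14 Hz)
E_photon = 3.2635 eV

Then, the maximum kinetic energy:
KE_max = E_photon - φ = 3.2635 eV - 1.92 eV = 1.3435 eV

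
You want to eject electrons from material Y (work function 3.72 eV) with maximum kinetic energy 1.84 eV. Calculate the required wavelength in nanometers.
222.99 nm

From Einstein's equation: KE_max = hc/λ - φ

Rearranging for λ:
hc/λ = KE_max + φ
λ = hc/(KE_max + φ)

Required photon energy:
E_photon = KE_max + φ = 1.84 + 3.72 = 5.56 eV

Required wavelength:
λ = hc/E_photon = (6.626×10⁻³⁴)(3×10⁸) / (5.56 × 1.602×10⁻¹⁹)
λ = 222.99 nm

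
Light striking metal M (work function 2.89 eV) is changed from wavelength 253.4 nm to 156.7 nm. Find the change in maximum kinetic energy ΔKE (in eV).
3.0194 eV

Using Einstein's equation: KE_max = hc/λ - φ

For λ₁ = 253.4 nm:
KE₁ = hc/λ₁ - φ = 4.8928 - 2.89 = 2.0028 eV

For λ₂ = 156.7 nm:
KE₂ = hc/λ₂ - φ = 7.9122 - 2.89 = 5.0222 eV

Change in KE:
ΔKE = KE₂ - KE₁ = 5.0222 - 2.0028 = 3.0194 eV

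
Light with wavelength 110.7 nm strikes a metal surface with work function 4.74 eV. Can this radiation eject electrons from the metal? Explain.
Yes

For photoemission, the photon energy must exceed the work function.

Photon energy: E = hc/λ = 11.2000 eV
Work function: φ = 4.74 eV

Since E_photon (11.2000 eV) > φ (4.74 eV), photoemission WILL occur.
The threshold wavelength is λ₀ = hc/φ = 261.6 nm.
Since 110.7 nm < 261.6 nm, the light has sufficient energy.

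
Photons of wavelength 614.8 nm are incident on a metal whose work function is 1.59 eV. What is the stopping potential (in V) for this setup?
0.4267 V

The stopping potential V_s satisfies: eV_s = KE_max

First, find KE_max using Einstein's equation:
E_photon = hc/λ = 2.0167 eV
KE_max = E_photon - φ = 2.0167 - 1.59 = 0.4267 eV

Since eV_s = KE_max:
V_s = KE_max/e = 0.4267 V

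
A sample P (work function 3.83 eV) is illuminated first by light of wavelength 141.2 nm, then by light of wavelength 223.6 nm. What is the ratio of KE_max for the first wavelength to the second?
2.8869

Using Einstein's equation: KE_max = hc/λ - φ

For λ₁ = 141.2 nm:
E₁ = hc/λ₁ = 8.7808 eV
KE₁ = E₁ - φ = 8.7808 - 3.83 = 4.9508 eV

For λ₂ = 223.6 nm:
E₂ = hc/λ₂ = 5.5449 eV
KE₂ = E₂ - φ = 5.5449 - 3.83 = 1.7149 eV

Ratio: KE₁/KE₂ = 4.9508/1.7149 = 2.8869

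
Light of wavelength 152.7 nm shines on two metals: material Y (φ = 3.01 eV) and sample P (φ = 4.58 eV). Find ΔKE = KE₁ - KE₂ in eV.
1.5700 eV

Using KE_max = hc/λ - φ for each metal:

Photon energy: E = hc/λ = 8.1195 eV

For material Y (φ₁ = 3.01 eV):
KE₁ = E - φ₁ = 8.1195 - 3.01 = 5.1095 eV

For sample P (φ₂ = 4.58 eV):
KE₂ = E - φ₂ = 8.1195 - 4.58 = 3.5395 eV

Difference:
ΔKE = KE₁ - KE₂ = 5.1095 - 3.5395 = 1.5700 eV

Note: The difference equals the difference in work functions: 4.58 - 3.01 = 1.57 eV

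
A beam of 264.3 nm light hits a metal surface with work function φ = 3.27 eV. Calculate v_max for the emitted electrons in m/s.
7.0702e+05 m/s

First, find the maximum kinetic energy:
E_photon = hc/λ = 4.6910 eV
KE_max = E_photon - φ = 4.6910 - 3.27 = 1.4210 eV

Convert to Joules: KE_max = 1.4210 × 1.602×10⁻¹⁹ J = 2.2768e-19 J

Then use KE = ½mv² to find velocity:
v = √(2·KE/m) = √(2 × 2.2768e-19 J / 9.109e-31 kg)
v = 7.0702e+05 m/s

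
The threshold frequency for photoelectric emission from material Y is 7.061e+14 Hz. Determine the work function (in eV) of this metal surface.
2.92 eV

At the threshold frequency, photon energy equals work function:
φ = hf₀

Calculating:
φ = (6.626×10⁻³⁴ J·s)(7.061e+14 Hz)
φ = 2.92 eV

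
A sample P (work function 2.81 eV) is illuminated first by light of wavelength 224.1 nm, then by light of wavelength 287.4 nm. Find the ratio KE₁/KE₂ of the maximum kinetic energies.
1.8102

Using Einstein's equation: KE_max = hc/λ - φ

For λ₁ = 224.1 nm:
E₁ = hc/λ₁ = 5.5325 eV
KE₁ = E₁ - φ = 5.5325 - 2.81 = 2.7225 eV

For λ₂ = 287.4 nm:
E₂ = hc/λ₂ = 4.3140 eV
KE₂ = E₂ - φ = 4.3140 - 2.81 = 1.5040 eV

Ratio: KE₁/KE₂ = 2.7225/1.5040 = 1.8102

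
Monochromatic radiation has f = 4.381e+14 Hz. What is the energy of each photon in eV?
1.8118 eV

Using E = hf:

E = hf = (6.626×10⁻³⁴ J·s)(4.381e+14 Hz)
E = 1.8118 eV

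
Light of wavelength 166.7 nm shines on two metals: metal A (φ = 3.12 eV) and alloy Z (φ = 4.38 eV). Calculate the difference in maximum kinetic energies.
1.2600 eV

Using KE_max = hc/λ - φ for each metal:

Photon energy: E = hc/λ = 7.4376 eV

For metal A (φ₁ = 3.12 eV):
KE₁ = E - φ₁ = 7.4376 - 3.12 = 4.3176 eV

For alloy Z (φ₂ = 4.38 eV):
KE₂ = E - φ₂ = 7.4376 - 4.38 = 3.0576 eV

Difference:
ΔKE = KE₁ - KE₂ = 4.3176 - 3.0576 = 1.2600 eV

Note: The difference equals the difference in work functions: 4.38 - 3.12 = 1.26 eV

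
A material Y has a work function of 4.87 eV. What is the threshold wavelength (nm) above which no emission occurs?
254.59 nm

The threshold wavelength is when the photon energy equals the work function:
hc/λ₀ = φ

Solving for λ₀:
λ₀ = hc/φ = (6.626×10⁻³⁴ J·s)(3×10⁸ m/s) / (4.87 eV × 1.602×10⁻¹⁹ J/eV)
λ₀ = 254.59 nm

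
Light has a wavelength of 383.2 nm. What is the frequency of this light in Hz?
7.8234e+14 Hz

Using the wave equation: c = fλ

Solving for frequency:
f = c/λ = (3×10⁸ m/s) / (383.2×10⁻⁹ m)
f = 7.8234e+14 Hz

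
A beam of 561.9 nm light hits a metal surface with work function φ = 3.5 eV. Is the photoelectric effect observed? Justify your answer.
No

For photoemission, the photon energy must exceed the work function.

Photon energy: E = hc/λ = 2.2065 eV
Work function: φ = 3.5 eV

Since E_photon (2.2065 eV) < φ (3.5 eV), photoemission will NOT occur.
The threshold wavelength is λ₀ = hc/φ = 354.2 nm.
Since 561.9 nm > 354.2 nm, the photons lack sufficient energy.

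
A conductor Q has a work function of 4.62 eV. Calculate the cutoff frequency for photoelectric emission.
1.1171e+15 Hz

The threshold frequency is when the photon energy equals the work function:
hf₀ = φ

Solving for f₀:
f₀ = φ/h = (4.62 eV × 1.602×10⁻¹⁹ J/eV) / (6.626×10⁻³⁴ J·s)
f₀ = 1.1171e+15 Hz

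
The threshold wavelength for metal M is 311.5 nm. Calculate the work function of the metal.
3.98 eV

At the threshold wavelength, photon energy equals work function:
φ = hc/λ₀

Calculating:
φ = (6.626×10⁻³⁴ J·s)(3×10⁸ m/s) / (311.5×10⁻⁹ m)
φ = 3.98 eV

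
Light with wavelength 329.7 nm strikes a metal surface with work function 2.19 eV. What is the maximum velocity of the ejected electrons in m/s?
7.4327e+05 m/s

First, find the maximum kinetic energy:
E_photon = hc/λ = 3.7605 eV
KE_max = E_photon - φ = 3.7605 - 2.19 = 1.5705 eV

Convert to Joules: KE_max = 1.5705 × 1.602×10⁻¹⁹ J = 2.5162e-19 J

Then use KE = ½mv² to find velocity:
v = √(2·KE/m) = √(2 × 2.5162e-19 J / 9.109e-31 kg)
v = 7.4327e+05 m/s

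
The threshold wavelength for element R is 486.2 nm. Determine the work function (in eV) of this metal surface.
2.55 eV

At the threshold wavelength, photon energy equals work function:
φ = hc/λ₀

Calculating:
φ = (6.626×10⁻³⁴ J·s)(3×10⁸ m/s) / (486.2×10⁻⁹ m)
φ = 2.55 eV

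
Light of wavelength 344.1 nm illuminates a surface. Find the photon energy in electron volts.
3.6031 eV

Using E = hf = hc/λ:

E = hc/λ = (6.626×10⁻³⁴ J·s)(3×10⁸ m/s) / (344.1×10⁻⁹ m)
E = 3.6031 eV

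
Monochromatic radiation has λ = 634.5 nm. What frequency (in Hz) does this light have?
4.7249e+14 Hz

Using the wave equation: c = fλ

Solving for frequency:
f = c/λ = (3×10⁸ m/s) / (634.5×10⁻⁹ m)
f = 4.7249e+14 Hz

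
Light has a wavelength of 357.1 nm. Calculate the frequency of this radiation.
8.3952e+14 Hz

Using the wave equation: c = fλ

Solving for frequency:
f = c/λ = (3×10⁸ m/s) / (357.1×10⁻⁹ m)
f = 8.3952e+14 Hz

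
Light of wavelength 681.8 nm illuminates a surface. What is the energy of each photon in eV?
1.8185 eV

Using E = hf = hc/λ:

E = hc/λ = (6.626×10⁻³⁴ J·s)(3×10⁸ m/s) / (681.8×10⁻⁹ m)
E = 1.8185 eV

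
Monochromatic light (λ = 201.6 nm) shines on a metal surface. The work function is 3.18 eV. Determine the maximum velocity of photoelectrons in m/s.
1.0221e+06 m/s

First, find the maximum kinetic energy:
E_photon = hc/λ = 6.1500 eV
KE_max = E_photon - φ = 6.1500 - 3.18 = 2.9700 eV

Convert to Joules: KE_max = 2.9700 × 1.602×10⁻¹⁹ J = 4.7585e-19 J

Then use KE = ½mv² to find velocity:
v = √(2·KE/m) = √(2 × 4.7585e-19 J / 9.109e-31 kg)
v = 1.0221e+06 m/s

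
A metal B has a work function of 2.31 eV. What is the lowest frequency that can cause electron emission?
5.5856e+14 Hz

The threshold frequency is when the photon energy equals the work function:
hf₀ = φ

Solving for f₀:
f₀ = φ/h = (2.31 eV × 1.602×10⁻¹⁹ J/eV) / (6.626×10⁻³⁴ J·s)
f₀ = 5.5856e+14 Hz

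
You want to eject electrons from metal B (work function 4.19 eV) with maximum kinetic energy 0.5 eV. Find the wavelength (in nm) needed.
264.36 nm

From Einstein's equation: KE_max = hc/λ - φ

Rearranging for λ:
hc/λ = KE_max + φ
λ = hc/(KE_max + φ)

Required photon energy:
E_photon = KE_max + φ = 0.5 + 4.19 = 4.69 eV

Required wavelength:
λ = hc/E_photon = (6.626×10⁻³⁴)(3×10⁸) / (4.69 × 1.602×10⁻¹⁹)
λ = 264.36 nm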